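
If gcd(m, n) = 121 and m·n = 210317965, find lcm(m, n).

1738165

Since gcd(m,n)·lcm(m,n) = mn, lcm = 210317965/121 = 1738165.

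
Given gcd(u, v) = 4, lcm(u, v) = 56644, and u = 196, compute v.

u·v = gcd·lcm = 4·56644 = 226576, so v = 226576/196 = 1156.

1156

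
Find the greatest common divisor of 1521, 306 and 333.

gcd(1521, 306): 1521 = 4·306 + 297; 306 = 1·297 + 9; 297 = 33·9 + 0 → 9
gcd(9, 333): 333 = 37·9 + 0 → 9

9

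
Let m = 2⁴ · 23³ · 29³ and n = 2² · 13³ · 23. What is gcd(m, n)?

min exponent per shared prime: 2² · 23 = 92

92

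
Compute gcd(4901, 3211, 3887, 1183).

169

gcd(4901, 3211): 4901 = 1·3211 + 1690; 3211 = 1·1690 + 1521; 1690 = 1·1521 + 169; 1521 = 9·169 + 0 → 169
gcd(169, 3887): 3887 = 23·169 + 0 → 169
gcd(169, 1183): 1183 = 7·169 + 0 → 169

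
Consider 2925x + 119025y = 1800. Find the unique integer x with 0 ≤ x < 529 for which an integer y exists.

82

Reduce mod 119025: 2925x ≡ 1800 (mod 119025). With g = gcd(2925, 119025) = 225 dividing 1800, divide through: 13x ≡ 8 (mod 529).
Since gcd(13, 529) = 1, x ≡ 8·(13)⁻¹ ≡ 82 (mod 529). Smallest non-negative: 82.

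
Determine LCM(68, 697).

2788

68 = 2² · 17; 697 = 17 · 41
max exponents: 2² · 17 · 41 = 2788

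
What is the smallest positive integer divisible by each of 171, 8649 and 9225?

171 = 3² · 19; 8649 = 3² · 31²; 9225 = 3² · 5² · 41
lcm takes max exponent of each prime: 3² · 5² · 19 · 31² · 41 = 168439275

168439275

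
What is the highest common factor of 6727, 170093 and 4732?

gcd(6727, 170093): 170093 = 25·6727 + 1918; 6727 = 3·1918 + 973; 1918 = 1·973 + 945; 973 = 1·945 + 28; 945 = 33·28 + 21; 28 = 1·21 + 7; 21 = 3·7 + 0 → 7
gcd(7, 4732): 4732 = 676·7 + 0 → 7

7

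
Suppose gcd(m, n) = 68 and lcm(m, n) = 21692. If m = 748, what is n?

m·n = gcd·lcm = 68·21692 = 1475056, so n = 1475056/748 = 1972.

1972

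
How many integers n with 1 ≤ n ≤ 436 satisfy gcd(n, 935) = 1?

299

935 = 5·11·17. Inclusion–exclusion on these primes:
436 − ⌊436/5⌋ − ⌊436/11⌋ − ⌊436/17⌋ + ⌊436/55⌋ + ⌊436/85⌋ + ⌊436/187⌋ − ⌊436/935⌋ = 299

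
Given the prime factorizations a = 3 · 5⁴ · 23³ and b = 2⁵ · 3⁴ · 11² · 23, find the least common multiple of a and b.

max exponent per prime: 2⁵ · 3⁴ · 5⁴ · 11² · 23³ = 2384975340000

2384975340000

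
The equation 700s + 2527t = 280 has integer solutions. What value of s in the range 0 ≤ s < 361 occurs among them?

217

Reduce mod 2527: 700s ≡ 280 (mod 2527). With g = gcd(700, 2527) = 7 dividing 280, divide through: 100s ≡ 40 (mod 361).
Since gcd(100, 361) = 1, s ≡ 40·(100)⁻¹ ≡ 217 (mod 361). Smallest non-negative: 217.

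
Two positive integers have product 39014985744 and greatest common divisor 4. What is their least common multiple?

Since gcd(u,v)·lcm(u,v) = uv, lcm = 39014985744/4 = 9753746436.

9753746436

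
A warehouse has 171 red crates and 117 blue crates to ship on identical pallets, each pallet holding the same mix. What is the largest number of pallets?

9

171 = 3² · 19
117 = 3² · 13
Common: 3² = 9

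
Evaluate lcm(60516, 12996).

60516 = 2² · 3² · 41²; 12996 = 2² · 3² · 19²
max exponents: 2² · 3² · 19² · 41² = 21846276

21846276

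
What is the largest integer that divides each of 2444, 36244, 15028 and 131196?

52

2444 = 2² · 13 · 47; 36244 = 2² · 13 · 17 · 41; 15028 = 2² · 13 · 17²; 131196 = 2² · 3 · 13 · 29²
gcd takes min exponent of each prime: 2² · 13 = 52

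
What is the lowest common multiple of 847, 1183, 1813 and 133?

704406703

lcm(847, 1183) = 847·1183/gcd = 1002001/7 = 143143
lcm(143143, 1813) = 143143·1813/gcd = 259518259/7 = 37074037
lcm(37074037, 133) = 37074037·133/gcd = 4930846921/7 = 704406703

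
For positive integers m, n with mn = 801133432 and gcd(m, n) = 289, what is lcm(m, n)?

For any two positive integers, gcd × lcm equals their product. Hence lcm = 801133432 / 289 = 2772088.

2772088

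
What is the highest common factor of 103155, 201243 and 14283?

103155 = 3 · 5 · 13 · 23²; 201243 = 3 · 7² · 37²; 14283 = 3³ · 23²
gcd takes min exponent of each prime: 3 = 3

3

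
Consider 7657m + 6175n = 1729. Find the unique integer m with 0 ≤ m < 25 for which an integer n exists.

22

Euclid: 7657 = 1·6175 + 1482; 6175 = 4·1482 + 247; 1482 = 6·247 + 0 → gcd = 247; 1729 = 247·7.
Back-substitution yields 7657·(-4) + 6175·(5) = 247, so one solution is m = -4·7 = -28, n = 5·7 = 35.
Solutions in m differ by 6175/247 = 25; the one in [0, 25) is -28 mod 25 = 22.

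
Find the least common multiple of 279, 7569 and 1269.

279 = 3² · 31; 7569 = 3² · 29²; 1269 = 3³ · 47
lcm takes max exponent of each prime: 3³ · 29² · 31 · 47 = 33084099

33084099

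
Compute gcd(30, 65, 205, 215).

gcd(30, 65): 65 = 2·30 + 5; 30 = 6·5 + 0 → 5
gcd(5, 205): 205 = 41·5 + 0 → 5
gcd(5, 215): 215 = 43·5 + 0 → 5

5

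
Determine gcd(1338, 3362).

2

1338 = 2 · 3 · 223
3362 = 2 · 41²
Common: 2 = 2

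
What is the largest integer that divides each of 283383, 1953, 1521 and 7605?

9

gcd(283383, 1953): 283383 = 145·1953 + 198; 1953 = 9·198 + 171; 198 = 1·171 + 27; 171 = 6·27 + 9; 27 = 3·9 + 0 → 9
gcd(9, 1521): 1521 = 169·9 + 0 → 9
gcd(9, 7605): 7605 = 845·9 + 0 → 9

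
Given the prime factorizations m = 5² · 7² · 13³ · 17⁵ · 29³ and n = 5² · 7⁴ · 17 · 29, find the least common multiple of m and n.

max exponent per prime: 5² · 7⁴ · 13³ · 17⁵ · 29³ = 4566682584522447025

4566682584522447025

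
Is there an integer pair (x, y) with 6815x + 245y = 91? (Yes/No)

By Bézout, 6815x + 245y = 91 has integer solutions iff gcd(6815, 245) | 91.
Euclid: 6815 = 27·245 + 200; 245 = 1·200 + 45; 200 = 4·45 + 20; 45 = 2·20 + 5; 20 = 4·5 + 0. gcd = 5; 91 mod 5 = 1. No.

No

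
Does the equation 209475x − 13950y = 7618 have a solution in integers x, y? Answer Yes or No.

By Bézout, 209475x − 13950y = 7618 has integer solutions iff gcd(209475, 13950) | 7618.
Euclid: 209475 = 15·13950 + 225; 13950 = 62·225 + 0. gcd = 225; 7618 mod 225 = 193. No.

No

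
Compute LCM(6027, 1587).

gcd first: 6027 = 3·1587 + 1266; 1587 = 1·1266 + 321; 1266 = 3·321 + 303; 321 = 1·303 + 18; 303 = 16·18 + 15; 18 = 1·15 + 3; 15 = 5·3 + 0 → gcd = 3
lcm = 6027·1587/gcd = 9564849/3 = 3188283

3188283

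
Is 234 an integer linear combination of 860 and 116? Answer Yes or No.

By Bézout, 860u − 116v = 234 has integer solutions iff gcd(860, 116) | 234.
Euclid: 860 = 7·116 + 48; 116 = 2·48 + 20; 48 = 2·20 + 8; 20 = 2·8 + 4; 8 = 2·4 + 0. gcd = 4; 234 mod 4 = 2. No.

No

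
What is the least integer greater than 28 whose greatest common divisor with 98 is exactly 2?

98 = 2·49. Any t with gcd(t, 98) = 2 is a multiple of 2, say 2s, with s coprime to 49.
Need s > 28/2, so s ≥ 15. First s ≥ 15 with gcd(s, 49) = 1 is s = 15. Thus t = 2·15 = 30.

30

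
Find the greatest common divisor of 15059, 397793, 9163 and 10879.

11

gcd(15059, 397793): 397793 = 26·15059 + 6259; 15059 = 2·6259 + 2541; 6259 = 2·2541 + 1177; 2541 = 2·1177 + 187; 1177 = 6·187 + 55; 187 = 3·55 + 22; 55 = 2·22 + 11; 22 = 2·11 + 0 → 11
gcd(11, 9163): 9163 = 833·11 + 0 → 11
gcd(11, 10879): 10879 = 989·11 + 0 → 11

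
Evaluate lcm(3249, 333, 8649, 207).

lcm(3249, 333) = 3249·333/gcd = 1081917/9 = 120213
lcm(120213, 8649) = 120213·8649/gcd = 1039722237/9 = 115524693
lcm(115524693, 207) = 115524693·207/gcd = 23913611451/9 = 2657067939

2657067939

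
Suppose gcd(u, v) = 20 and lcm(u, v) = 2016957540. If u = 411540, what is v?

98020

Using uv = gcd(u,v)·lcm(u,v) = 20·2016957540 = 40339150800, we get v = 40339150800/411540 = 98020.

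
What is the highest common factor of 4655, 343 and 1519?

49

4655 = 5 · 7² · 19; 343 = 7³; 1519 = 7² · 31
gcd takes min exponent of each prime: 7² = 49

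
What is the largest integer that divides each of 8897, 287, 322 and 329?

gcd(8897, 287): 8897 = 31·287 + 0 → 287
gcd(287, 322): 322 = 1·287 + 35; 287 = 8·35 + 7; 35 = 5·7 + 0 → 7
gcd(7, 329): 329 = 47·7 + 0 → 7

7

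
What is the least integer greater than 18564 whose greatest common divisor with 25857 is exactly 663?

Multiples of 663 above 18564: 663·29, 663·30, … . Need the cofactor coprime to 25857/663 = 39.
Checking s = 29, 30, … the first with gcd(s, 39) = 1 is s = 29, giving 19227.

19227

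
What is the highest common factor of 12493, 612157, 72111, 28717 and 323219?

13

12493 = 13 · 31²; 612157 = 7² · 13 · 31²; 72111 = 3 · 13 · 43²; 28717 = 13 · 47²; 323219 = 13 · 23² · 47
gcd takes min exponent of each prime: 13 = 13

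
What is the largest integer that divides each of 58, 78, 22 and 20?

2

gcd(58, 78): 78 = 1·58 + 20; 58 = 2·20 + 18; 20 = 1·18 + 2; 18 = 9·2 + 0 → 2
gcd(2, 22): 22 = 11·2 + 0 → 2
gcd(2, 20): 20 = 10·2 + 0 → 2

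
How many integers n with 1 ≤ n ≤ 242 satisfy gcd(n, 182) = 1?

182 = 2·7·13. Inclusion–exclusion on these primes:
242 − ⌊242/2⌋ − ⌊242/7⌋ − ⌊242/13⌋ + ⌊242/14⌋ + ⌊242/26⌋ + ⌊242/91⌋ − ⌊242/182⌋ = 96

96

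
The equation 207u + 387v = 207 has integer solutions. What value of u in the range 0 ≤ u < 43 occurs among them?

1

Euclid: 387 = 1·207 + 180; 207 = 1·180 + 27; 180 = 6·27 + 18; 27 = 1·18 + 9; 18 = 2·9 + 0 → gcd = 9; 207 = 9·23.
Back-substitution yields 207·(15) + 387·(-8) = 9, so one solution is u = 15·23 = 345, v = -8·23 = -184.
Solutions in u differ by 387/9 = 43; the one in [0, 43) is 345 mod 43 = 1.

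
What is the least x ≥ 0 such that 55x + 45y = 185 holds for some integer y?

Euclid: 55 = 1·45 + 10; 45 = 4·10 + 5; 10 = 2·5 + 0 → gcd = 5; 185 = 5·37.
Back-substitution yields 55·(-4) + 45·(5) = 5, so one solution is x = -4·37 = -148, y = 5·37 = 185.
Solutions in x differ by 45/5 = 9; the one in [0, 9) is -148 mod 9 = 5.

5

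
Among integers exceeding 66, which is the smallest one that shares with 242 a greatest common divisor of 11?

Multiples of 11 above 66: 11·7, 11·8, … . Need the cofactor coprime to 242/11 = 22.
Checking s = 7, 8, … the first with gcd(s, 22) = 1 is s = 7, giving 77.

77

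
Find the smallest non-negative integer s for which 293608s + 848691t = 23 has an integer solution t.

Euclid: 848691 = 2·293608 + 261475; 293608 = 1·261475 + 32133; 261475 = 8·32133 + 4411; 32133 = 7·4411 + 1256; 4411 = 3·1256 + 643; 1256 = 1·643 + 613; 643 = 1·613 + 30; 613 = 20·30 + 13; 30 = 2·13 + 4; 13 = 3·4 + 1; 4 = 4·1 + 0 → gcd = 1; 23 = 1·23.
Back-substitution yields 293608·(197983) + 848691·(-68493) = 1, so one solution is s = 197983·23 = 4553609, t = -68493·23 = -1575339.
Solutions in s differ by 848691/1 = 848691; the one in [0, 848691) is 4553609 mod 848691 = 310154.

310154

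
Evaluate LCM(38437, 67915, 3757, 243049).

38437 = 7 · 17² · 19; 67915 = 5 · 17² · 47; 3757 = 13 · 17²; 243049 = 17² · 29²
lcm takes max exponent of each prime: 5 · 7 · 13 · 17² · 19 · 29² · 47 = 98754454435

98754454435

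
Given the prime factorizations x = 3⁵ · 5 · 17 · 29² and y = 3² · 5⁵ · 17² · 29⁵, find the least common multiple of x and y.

4501363940071875

max exponent per prime: 3⁵ · 5⁵ · 17² · 29⁵ = 4501363940071875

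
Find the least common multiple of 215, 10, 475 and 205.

1674850

lcm(215, 10) = 215·10/gcd = 2150/5 = 430
lcm(430, 475) = 430·475/gcd = 204250/5 = 40850
lcm(40850, 205) = 40850·205/gcd = 8374250/5 = 1674850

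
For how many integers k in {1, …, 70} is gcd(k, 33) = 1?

Prime factors of 33: 3, 11. Count integers ≤ 70 divisible by none of them.
By inclusion–exclusion: 70 − ⌊70/3⌋ − ⌊70/11⌋ + ⌊70/33⌋ = 43.

43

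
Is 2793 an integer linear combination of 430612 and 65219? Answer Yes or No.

gcd(430612, 65219): 430612 = 6·65219 + 39298; 65219 = 1·39298 + 25921; 39298 = 1·25921 + 13377; 25921 = 1·13377 + 12544; 13377 = 1·12544 + 833; 12544 = 15·833 + 49; 833 = 17·49 + 0 → 49
49 divides 2793, so a solution exists.

Yes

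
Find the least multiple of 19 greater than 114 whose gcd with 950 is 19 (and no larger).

Multiples of 19 above 114: 19·7, 19·8, … . Need the cofactor coprime to 950/19 = 50.
Checking s = 7, 8, … the first with gcd(s, 50) = 1 is s = 7, giving 133.

133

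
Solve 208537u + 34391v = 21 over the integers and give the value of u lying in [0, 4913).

2276

gcd(208537, 34391) = 7 (Euclid: 208537 = 6·34391 + 2191; 34391 = 15·2191 + 1526; 2191 = 1·1526 + 665; 1526 = 2·665 + 196; 665 = 3·196 + 77; 196 = 2·77 + 42; 77 = 1·42 + 35; 42 = 1·35 + 7; 35 = 5·7 + 0), and 7 | 21.
Extended Euclid: 208537·(-879) + 34391·(5330) = 7. Scale by 3: u₀ = -2637.
General solution u = u₀ + 4913t; reducing mod 4913 gives u = 2276 (and v = -13801).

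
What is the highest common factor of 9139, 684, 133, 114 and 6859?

9139 = 13 · 19 · 37; 684 = 2² · 3² · 19; 133 = 7 · 19; 114 = 2 · 3 · 19; 6859 = 19³
gcd takes min exponent of each prime: 19 = 19

19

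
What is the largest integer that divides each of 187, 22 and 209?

gcd(187, 22): 187 = 8·22 + 11; 22 = 2·11 + 0 → 11
gcd(11, 209): 209 = 19·11 + 0 → 11

11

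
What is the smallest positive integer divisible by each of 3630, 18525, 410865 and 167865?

5563568160150

3630 = 2 · 3 · 5 · 11²; 18525 = 3 · 5² · 13 · 19; 410865 = 3 · 5 · 7² · 13 · 43; 167865 = 3 · 5 · 19² · 31
lcm takes max exponent of each prime: 2 · 3 · 5² · 7² · 11² · 13 · 19² · 31 · 43 = 5563568160150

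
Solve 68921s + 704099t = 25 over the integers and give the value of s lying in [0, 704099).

Euclid: 704099 = 10·68921 + 14889; 68921 = 4·14889 + 9365; 14889 = 1·9365 + 5524; 9365 = 1·5524 + 3841; 5524 = 1·3841 + 1683; 3841 = 2·1683 + 475; 1683 = 3·475 + 258; 475 = 1·258 + 217; 258 = 1·217 + 41; 217 = 5·41 + 12; 41 = 3·12 + 5; 12 = 2·5 + 2; 5 = 2·2 + 1; 2 = 2·1 + 0 → gcd = 1; 25 = 1·25.
Back-substitution yields 68921·(-292015) + 704099·(28584) = 1, so one solution is s = -292015·25 = -7300375, t = 28584·25 = 714600.
Solutions in s differ by 704099/1 = 704099; the one in [0, 704099) is -7300375 mod 704099 = 444714.

444714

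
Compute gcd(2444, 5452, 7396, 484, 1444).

4

gcd(2444, 5452): 5452 = 2·2444 + 564; 2444 = 4·564 + 188; 564 = 3·188 + 0 → 188
gcd(188, 7396): 7396 = 39·188 + 64; 188 = 2·64 + 60; 64 = 1·60 + 4; 60 = 15·4 + 0 → 4
gcd(4, 484): 484 = 121·4 + 0 → 4
gcd(4, 1444): 1444 = 361·4 + 0 → 4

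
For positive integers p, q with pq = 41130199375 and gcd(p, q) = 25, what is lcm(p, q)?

gcd·lcm = product, so lcm = 41130199375/25 = 1645207975.

1645207975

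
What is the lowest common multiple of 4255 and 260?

221260

gcd first: 4255 = 16·260 + 95; 260 = 2·95 + 70; 95 = 1·70 + 25; 70 = 2·25 + 20; 25 = 1·20 + 5; 20 = 4·5 + 0 → gcd = 5
lcm = 4255·260/gcd = 1106300/5 = 221260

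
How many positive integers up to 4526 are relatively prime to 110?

1645

110 = 2·5·11. Inclusion–exclusion on these primes:
4526 − ⌊4526/2⌋ − ⌊4526/5⌋ − ⌊4526/11⌋ + ⌊4526/10⌋ + ⌊4526/22⌋ + ⌊4526/55⌋ − ⌊4526/110⌋ = 1645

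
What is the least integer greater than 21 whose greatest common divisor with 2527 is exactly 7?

28

2527 = 7·361. Any k with gcd(k, 2527) = 7 is a multiple of 7, say 7s, with s coprime to 361.
Need s > 21/7, so s ≥ 4. First s ≥ 4 with gcd(s, 361) = 1 is s = 4. Thus k = 7·4 = 28.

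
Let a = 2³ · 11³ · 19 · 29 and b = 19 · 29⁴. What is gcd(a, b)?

551

min exponent per shared prime: 19 · 29 = 551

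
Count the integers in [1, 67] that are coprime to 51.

43

Prime factors of 51: 3, 17. Count integers ≤ 67 divisible by none of them.
By inclusion–exclusion: 67 − ⌊67/3⌋ − ⌊67/17⌋ + ⌊67/51⌋ = 43.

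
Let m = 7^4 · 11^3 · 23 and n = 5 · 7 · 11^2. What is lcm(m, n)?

367509065

max exponent per prime: 5 · 7^4 · 11^3 · 23 = 367509065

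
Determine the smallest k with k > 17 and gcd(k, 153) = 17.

gcd(k, 153) = 17 forces 17 | k; write k = 17s. Then gcd(17s, 17·9) = 17·gcd(s, 9), so need gcd(s, 9) = 1.
17s > 17 gives s ≥ 2. The least s ≥ 2 coprime to 9 is 2, so k = 17·2 = 34.

34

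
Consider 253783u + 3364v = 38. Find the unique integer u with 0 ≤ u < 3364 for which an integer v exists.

Reduce mod 3364: 253783u ≡ 38 (mod 3364). With g = gcd(253783, 3364) = 1 dividing 38, divide through: 253783u ≡ 38 (mod 3364).
Since gcd(253783, 3364) = 1, u ≡ 38·(253783)⁻¹ ≡ 3330 (mod 3364). Smallest non-negative: 3330.

3330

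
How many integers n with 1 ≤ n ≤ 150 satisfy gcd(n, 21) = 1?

Prime factors of 21: 3, 7. Count integers ≤ 150 divisible by none of them.
By inclusion–exclusion: 150 − ⌊150/3⌋ − ⌊150/7⌋ + ⌊150/21⌋ = 86.

86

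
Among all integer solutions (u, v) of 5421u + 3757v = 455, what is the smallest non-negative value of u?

gcd(5421, 3757) = 13 (Euclid: 5421 = 1·3757 + 1664; 3757 = 2·1664 + 429; 1664 = 3·429 + 377; 429 = 1·377 + 52; 377 = 7·52 + 13; 52 = 4·13 + 0), and 13 | 455.
Extended Euclid: 5421·(70) + 3757·(-101) = 13. Scale by 35: u₀ = 2450.
General solution u = u₀ + 289t; reducing mod 289 gives u = 138 (and v = -199).

138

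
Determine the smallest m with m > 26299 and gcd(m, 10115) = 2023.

gcd(m, 10115) = 2023 forces 2023 | m; write m = 2023s. Then gcd(2023s, 2023·5) = 2023·gcd(s, 5), so need gcd(s, 5) = 1.
2023s > 26299 gives s ≥ 14. The least s ≥ 14 coprime to 5 is 14, so m = 2023·14 = 28322.

28322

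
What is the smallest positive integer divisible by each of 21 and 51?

gcd first: 51 = 2·21 + 9; 21 = 2·9 + 3; 9 = 3·3 + 0 → gcd = 3
lcm = 21·51/gcd = 1071/3 = 357

357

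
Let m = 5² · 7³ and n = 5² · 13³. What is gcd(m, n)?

25

min exponent per shared prime: 5² = 25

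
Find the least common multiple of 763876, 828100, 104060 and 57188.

763876 = 2² · 19² · 23²; 828100 = 2² · 5² · 7² · 13²; 104060 = 2² · 5 · 11² · 43; 57188 = 2² · 17 · 29²
lcm takes max exponent of each prime: 2² · 5² · 7² · 11² · 13² · 17 · 19² · 23² · 29² · 43 = 11763712490740109900

11763712490740109900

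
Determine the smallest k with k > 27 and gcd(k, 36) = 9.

Multiples of 9 above 27: 9·4, 9·5, … . Need the cofactor coprime to 36/9 = 4.
Checking s = 4, 5, … the first with gcd(s, 4) = 1 is s = 5, giving 45.

45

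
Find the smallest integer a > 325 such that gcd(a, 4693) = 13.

338

gcd(a, 4693) = 13 forces 13 | a; write a = 13s. Then gcd(13s, 13·361) = 13·gcd(s, 361), so need gcd(s, 361) = 1.
13s > 325 gives s ≥ 26. The least s ≥ 26 coprime to 361 is 26, so a = 13·26 = 338.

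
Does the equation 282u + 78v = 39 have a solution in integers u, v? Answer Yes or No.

No

gcd(282, 78): 282 = 3·78 + 48; 78 = 1·48 + 30; 48 = 1·30 + 18; 30 = 1·18 + 12; 18 = 1·12 + 6; 12 = 2·6 + 0 → 6
6 does not divide 39, so a solution does not exist.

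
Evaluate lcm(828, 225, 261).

600300

828 = 2² · 3² · 23; 225 = 3² · 5²; 261 = 3² · 29
lcm takes max exponent of each prime: 2² · 3² · 5² · 23 · 29 = 600300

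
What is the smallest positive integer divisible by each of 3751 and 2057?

63767

3751 = 11² · 31; 2057 = 11² · 17
max exponents: 11² · 17 · 31 = 63767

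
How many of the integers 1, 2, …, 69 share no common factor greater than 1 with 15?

37

15 = 3·5. Inclusion–exclusion on these primes:
69 − ⌊69/3⌋ − ⌊69/5⌋ + ⌊69/15⌋ = 37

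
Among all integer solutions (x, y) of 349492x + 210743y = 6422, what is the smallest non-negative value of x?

gcd(349492, 210743) = 169 (Euclid: 349492 = 1·210743 + 138749; 210743 = 1·138749 + 71994; 138749 = 1·71994 + 66755; 71994 = 1·66755 + 5239; 66755 = 12·5239 + 3887; 5239 = 1·3887 + 1352; 3887 = 2·1352 + 1183; 1352 = 1·1183 + 169; 1183 = 7·169 + 0), and 169 | 6422.
Extended Euclid: 349492·(-161) + 210743·(267) = 169. Scale by 38: x₀ = -6118.
General solution x = x₀ + 1247t; reducing mod 1247 gives x = 117 (and y = -194).

117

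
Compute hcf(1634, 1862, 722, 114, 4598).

38

gcd(1634, 1862): 1862 = 1·1634 + 228; 1634 = 7·228 + 38; 228 = 6·38 + 0 → 38
gcd(38, 722): 722 = 19·38 + 0 → 38
gcd(38, 114): 114 = 3·38 + 0 → 38
gcd(38, 4598): 4598 = 121·38 + 0 → 38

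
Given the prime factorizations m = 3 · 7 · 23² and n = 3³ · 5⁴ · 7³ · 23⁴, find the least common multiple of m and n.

1619754688125

max exponent per prime: 3³ · 5⁴ · 7³ · 23⁴ = 1619754688125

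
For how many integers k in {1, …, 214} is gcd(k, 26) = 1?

99

Prime factors of 26: 2, 13. Count integers ≤ 214 divisible by none of them.
By inclusion–exclusion: 214 − ⌊214/2⌋ − ⌊214/13⌋ + ⌊214/26⌋ = 99.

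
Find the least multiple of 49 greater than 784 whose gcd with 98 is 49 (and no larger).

833

Multiples of 49 above 784: 49·17, 49·18, … . Need the cofactor coprime to 98/49 = 2.
Checking s = 17, 18, … the first with gcd(s, 2) = 1 is s = 17, giving 833.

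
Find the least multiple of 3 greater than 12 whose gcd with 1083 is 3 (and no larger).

15

1083 = 3·361. Any x with gcd(x, 1083) = 3 is a multiple of 3, say 3s, with s coprime to 361.
Need s > 12/3, so s ≥ 5. First s ≥ 5 with gcd(s, 361) = 1 is s = 5. Thus x = 3·5 = 15.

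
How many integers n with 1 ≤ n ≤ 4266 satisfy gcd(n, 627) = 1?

2450

Prime factors of 627: 3, 11, 19. Count integers ≤ 4266 divisible by none of them.
By inclusion–exclusion: 4266 − ⌊4266/3⌋ − ⌊4266/11⌋ − ⌊4266/19⌋ + ⌊4266/33⌋ + ⌊4266/57⌋ + ⌊4266/209⌋ − ⌊4266/627⌋ = 2450.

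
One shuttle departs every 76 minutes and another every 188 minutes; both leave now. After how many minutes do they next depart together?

gcd first: 188 = 2·76 + 36; 76 = 2·36 + 4; 36 = 9·4 + 0 → gcd = 4
lcm = 76·188/gcd = 14288/4 = 3572

3572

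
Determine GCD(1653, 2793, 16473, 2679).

57

gcd(1653, 2793): 2793 = 1·1653 + 1140; 1653 = 1·1140 + 513; 1140 = 2·513 + 114; 513 = 4·114 + 57; 114 = 2·57 + 0 → 57
gcd(57, 16473): 16473 = 289·57 + 0 → 57
gcd(57, 2679): 2679 = 47·57 + 0 → 57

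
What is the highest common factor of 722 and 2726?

Euclid: 2726 = 3·722 + 560; 722 = 1·560 + 162; 560 = 3·162 + 74; 162 = 2·74 + 14; 74 = 5·14 + 4; 14 = 3·4 + 2; 4 = 2·2 + 0. Last nonzero remainder: 2.

2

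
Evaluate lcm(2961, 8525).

gcd first: 8525 = 2·2961 + 2603; 2961 = 1·2603 + 358; 2603 = 7·358 + 97; 358 = 3·97 + 67; 97 = 1·67 + 30; 67 = 2·30 + 7; 30 = 4·7 + 2; 7 = 3·2 + 1; 2 = 2·1 + 0 → gcd = 1
lcm = 2961·8525/gcd = 25242525/1 = 25242525

25242525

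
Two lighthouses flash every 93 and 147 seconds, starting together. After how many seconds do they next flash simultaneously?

93 = 3 · 31; 147 = 3 · 7²
max exponents: 3 · 7² · 31 = 4557

4557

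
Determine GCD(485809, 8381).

289

Euclid: 485809 = 57·8381 + 8092; 8381 = 1·8092 + 289; 8092 = 28·289 + 0. Last nonzero remainder: 289.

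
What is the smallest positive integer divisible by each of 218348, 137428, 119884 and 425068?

126647735396

218348 = 2² · 13² · 17 · 19; 137428 = 2² · 17 · 43 · 47; 119884 = 2² · 17 · 41 · 43; 425068 = 2² · 7 · 17 · 19 · 47
lcm takes max exponent of each prime: 2² · 7 · 13² · 17 · 19 · 41 · 43 · 47 = 126647735396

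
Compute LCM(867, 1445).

867 = 3 · 17²; 1445 = 5 · 17²
max exponents: 3 · 5 · 17² = 4335

4335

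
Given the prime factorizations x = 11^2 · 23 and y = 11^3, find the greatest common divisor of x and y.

121

min exponent per shared prime: 11^2 = 121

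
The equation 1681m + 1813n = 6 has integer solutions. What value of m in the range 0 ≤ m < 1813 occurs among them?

412

Euclid: 1813 = 1·1681 + 132; 1681 = 12·132 + 97; 132 = 1·97 + 35; 97 = 2·35 + 27; 35 = 1·27 + 8; 27 = 3·8 + 3; 8 = 2·3 + 2; 3 = 1·2 + 1; 2 = 2·1 + 0 → gcd = 1; 6 = 1·6.
Back-substitution yields 1681·(673) + 1813·(-624) = 1, so one solution is m = 673·6 = 4038, n = -624·6 = -3744.
Solutions in m differ by 1813/1 = 1813; the one in [0, 1813) is 4038 mod 1813 = 412.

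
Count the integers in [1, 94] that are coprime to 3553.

77

3553 = 11·17·19. Inclusion–exclusion on these primes:
94 − ⌊94/11⌋ − ⌊94/17⌋ − ⌊94/19⌋ + ⌊94/187⌋ + ⌊94/209⌋ + ⌊94/323⌋ − ⌊94/3553⌋ = 77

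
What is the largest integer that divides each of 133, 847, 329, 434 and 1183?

gcd(133, 847): 847 = 6·133 + 49; 133 = 2·49 + 35; 49 = 1·35 + 14; 35 = 2·14 + 7; 14 = 2·7 + 0 → 7
gcd(7, 329): 329 = 47·7 + 0 → 7
gcd(7, 434): 434 = 62·7 + 0 → 7
gcd(7, 1183): 1183 = 169·7 + 0 → 7

7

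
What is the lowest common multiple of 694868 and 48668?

694868 = 2² · 19 · 41 · 223; 48668 = 2² · 23³
max exponents: 2² · 19 · 23³ · 41 · 223 = 8454458956

8454458956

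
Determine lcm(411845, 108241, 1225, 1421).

411845 = 5 · 7² · 41²; 108241 = 7² · 47²; 1225 = 5² · 7²; 1421 = 7² · 29
lcm takes max exponent of each prime: 5² · 7² · 29 · 41² · 47² = 131916012725

131916012725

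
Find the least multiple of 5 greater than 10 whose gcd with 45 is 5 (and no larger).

20

gcd(t, 45) = 5 forces 5 | t; write t = 5s. Then gcd(5s, 5·9) = 5·gcd(s, 9), so need gcd(s, 9) = 1.
5s > 10 gives s ≥ 3. The least s ≥ 3 coprime to 9 is 4, so t = 5·4 = 20.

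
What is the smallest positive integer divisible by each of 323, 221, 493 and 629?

323 = 17 · 19; 221 = 13 · 17; 493 = 17 · 29; 629 = 17 · 37
lcm takes max exponent of each prime: 13 · 17 · 19 · 29 · 37 = 4505527

4505527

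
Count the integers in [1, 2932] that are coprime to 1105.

Prime factors of 1105: 5, 13, 17. Count integers ≤ 2932 divisible by none of them.
By inclusion–exclusion: 2932 − ⌊2932/5⌋ − ⌊2932/13⌋ − ⌊2932/17⌋ + ⌊2932/65⌋ + ⌊2932/85⌋ + ⌊2932/221⌋ − ⌊2932/1105⌋ = 2039.

2039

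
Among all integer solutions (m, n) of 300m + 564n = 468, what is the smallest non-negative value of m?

gcd(300, 564) = 12 (Euclid: 564 = 1·300 + 264; 300 = 1·264 + 36; 264 = 7·36 + 12; 36 = 3·12 + 0), and 12 | 468.
Extended Euclid: 300·(-15) + 564·(8) = 12. Scale by 39: m₀ = -585.
General solution m = m₀ + 47t; reducing mod 47 gives m = 26 (and n = -13).

26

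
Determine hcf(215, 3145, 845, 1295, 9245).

215 = 5 · 43; 3145 = 5 · 17 · 37; 845 = 5 · 13²; 1295 = 5 · 7 · 37; 9245 = 5 · 43²
gcd takes min exponent of each prime: 5 = 5

5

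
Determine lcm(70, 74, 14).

2590

70 = 2 · 5 · 7; 74 = 2 · 37; 14 = 2 · 7
lcm takes max exponent of each prime: 2 · 5 · 7 · 37 = 2590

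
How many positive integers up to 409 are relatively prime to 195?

202

195 = 3·5·13. Inclusion–exclusion on these primes:
409 − ⌊409/3⌋ − ⌊409/5⌋ − ⌊409/13⌋ + ⌊409/15⌋ + ⌊409/39⌋ + ⌊409/65⌋ − ⌊409/195⌋ = 202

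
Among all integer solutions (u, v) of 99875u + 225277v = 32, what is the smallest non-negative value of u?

28046

Reduce mod 225277: 99875u ≡ 32 (mod 225277). With g = gcd(99875, 225277) = 1 dividing 32, divide through: 99875u ≡ 32 (mod 225277).
Since gcd(99875, 225277) = 1, u ≡ 32·(99875)⁻¹ ≡ 28046 (mod 225277). Smallest non-negative: 28046.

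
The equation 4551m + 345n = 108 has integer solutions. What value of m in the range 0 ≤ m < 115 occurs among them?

Reduce mod 345: 4551m ≡ 108 (mod 345). With g = gcd(4551, 345) = 3 dividing 108, divide through: 1517m ≡ 36 (mod 115).
Since gcd(1517, 115) = 1, m ≡ 36·(1517)⁻¹ ≡ 33 (mod 115). Smallest non-negative: 33.

33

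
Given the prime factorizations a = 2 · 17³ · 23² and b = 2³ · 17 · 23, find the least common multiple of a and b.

20791816

max exponent per prime: 2³ · 17³ · 23² = 20791816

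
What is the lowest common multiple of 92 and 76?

92 = 2² · 23; 76 = 2² · 19
max exponents: 2² · 19 · 23 = 1748

1748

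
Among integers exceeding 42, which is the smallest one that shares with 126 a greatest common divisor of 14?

56

Multiples of 14 above 42: 14·4, 14·5, … . Need the cofactor coprime to 126/14 = 9.
Checking s = 4, 5, … the first with gcd(s, 9) = 1 is s = 4, giving 56.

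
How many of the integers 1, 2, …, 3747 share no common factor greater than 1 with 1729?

Prime factors of 1729: 7, 13, 19. Count integers ≤ 3747 divisible by none of them.
By inclusion–exclusion: 3747 − ⌊3747/7⌋ − ⌊3747/13⌋ − ⌊3747/19⌋ + ⌊3747/91⌋ + ⌊3747/133⌋ + ⌊3747/247⌋ − ⌊3747/1729⌋ = 2809.

2809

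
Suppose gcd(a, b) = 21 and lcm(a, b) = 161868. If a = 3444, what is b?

987

Using ab = gcd(a,b)·lcm(a,b) = 21·161868 = 3399228, we get b = 3399228/3444 = 987.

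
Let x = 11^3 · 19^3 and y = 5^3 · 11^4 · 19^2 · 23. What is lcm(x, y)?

288715029625

max exponent per prime: 5^3 · 11^4 · 19^3 · 23 = 288715029625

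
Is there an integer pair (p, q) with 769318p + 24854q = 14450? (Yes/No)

Yes

By Bézout, 769318p + 24854q = 14450 has integer solutions iff gcd(769318, 24854) | 14450.
Euclid: 769318 = 30·24854 + 23698; 24854 = 1·23698 + 1156; 23698 = 20·1156 + 578; 1156 = 2·578 + 0. gcd = 578; 14450 mod 578 = 0. Yes.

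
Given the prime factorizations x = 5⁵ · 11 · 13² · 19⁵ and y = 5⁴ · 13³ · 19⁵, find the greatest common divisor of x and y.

261537956875

min exponent per shared prime: 5⁴ · 13² · 19⁵ = 261537956875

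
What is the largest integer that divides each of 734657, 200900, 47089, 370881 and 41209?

49

gcd(734657, 200900): 734657 = 3·200900 + 131957; 200900 = 1·131957 + 68943; 131957 = 1·68943 + 63014; 68943 = 1·63014 + 5929; 63014 = 10·5929 + 3724; 5929 = 1·3724 + 2205; 3724 = 1·2205 + 1519; 2205 = 1·1519 + 686; 1519 = 2·686 + 147; 686 = 4·147 + 98; 147 = 1·98 + 49; 98 = 2·49 + 0 → 49
gcd(49, 47089): 47089 = 961·49 + 0 → 49
gcd(49, 370881): 370881 = 7569·49 + 0 → 49
gcd(49, 41209): 41209 = 841·49 + 0 → 49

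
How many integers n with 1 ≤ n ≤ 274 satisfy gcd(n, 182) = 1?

108

182 = 2·7·13. Inclusion–exclusion on these primes:
274 − ⌊274/2⌋ − ⌊274/7⌋ − ⌊274/13⌋ + ⌊274/14⌋ + ⌊274/26⌋ + ⌊274/91⌋ − ⌊274/182⌋ = 108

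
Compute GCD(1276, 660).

Euclid: 1276 = 1·660 + 616; 660 = 1·616 + 44; 616 = 14·44 + 0. Last nonzero remainder: 44.

44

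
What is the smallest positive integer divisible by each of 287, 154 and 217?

195734

lcm(287, 154) = 287·154/gcd = 44198/7 = 6314
lcm(6314, 217) = 6314·217/gcd = 1370138/7 = 195734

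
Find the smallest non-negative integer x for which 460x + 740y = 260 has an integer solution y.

7

gcd(460, 740) = 20 (Euclid: 740 = 1·460 + 280; 460 = 1·280 + 180; 280 = 1·180 + 100; 180 = 1·100 + 80; 100 = 1·80 + 20; 80 = 4·20 + 0), and 20 | 260.
Extended Euclid: 460·(-8) + 740·(5) = 20. Scale by 13: x₀ = -104.
General solution x = x₀ + 37t; reducing mod 37 gives x = 7 (and y = -4).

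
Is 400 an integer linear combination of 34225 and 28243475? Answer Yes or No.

Yes

gcd(34225, 28243475): 28243475 = 825·34225 + 7850; 34225 = 4·7850 + 2825; 7850 = 2·2825 + 2200; 2825 = 1·2200 + 625; 2200 = 3·625 + 325; 625 = 1·325 + 300; 325 = 1·300 + 25; 300 = 12·25 + 0 → 25
25 divides 400, so a solution exists.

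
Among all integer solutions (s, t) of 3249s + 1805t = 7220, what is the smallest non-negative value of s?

0

Reduce mod 1805: 3249s ≡ 7220 (mod 1805). With g = gcd(3249, 1805) = 361 dividing 7220, divide through: 9s ≡ 20 (mod 5).
Since gcd(9, 5) = 1, s ≡ 20·(9)⁻¹ ≡ 0 (mod 5). Smallest non-negative: 0.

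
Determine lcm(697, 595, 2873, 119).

4122755

697 = 17 · 41; 595 = 5 · 7 · 17; 2873 = 13² · 17; 119 = 7 · 17
lcm takes max exponent of each prime: 5 · 7 · 13² · 17 · 41 = 4122755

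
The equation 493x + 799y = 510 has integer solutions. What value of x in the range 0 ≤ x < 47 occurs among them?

Euclid: 799 = 1·493 + 306; 493 = 1·306 + 187; 306 = 1·187 + 119; 187 = 1·119 + 68; 119 = 1·68 + 51; 68 = 1·51 + 17; 51 = 3·17 + 0 → gcd = 17; 510 = 17·30.
Back-substitution yields 493·(13) + 799·(-8) = 17, so one solution is x = 13·30 = 390, y = -8·30 = -240.
Solutions in x differ by 799/17 = 47; the one in [0, 47) is 390 mod 47 = 14.

14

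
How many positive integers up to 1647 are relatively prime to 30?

30 = 2·3·5. Inclusion–exclusion on these primes:
1647 − ⌊1647/2⌋ − ⌊1647/3⌋ − ⌊1647/5⌋ + ⌊1647/6⌋ + ⌊1647/10⌋ + ⌊1647/15⌋ − ⌊1647/30⌋ = 439

439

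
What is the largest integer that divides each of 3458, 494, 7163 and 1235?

gcd(3458, 494): 3458 = 7·494 + 0 → 494
gcd(494, 7163): 7163 = 14·494 + 247; 494 = 2·247 + 0 → 247
gcd(247, 1235): 1235 = 5·247 + 0 → 247

247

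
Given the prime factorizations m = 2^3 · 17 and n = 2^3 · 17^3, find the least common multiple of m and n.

max exponent per prime: 2^3 · 17^3 = 39304

39304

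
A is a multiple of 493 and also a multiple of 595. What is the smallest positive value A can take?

gcd first: 595 = 1·493 + 102; 493 = 4·102 + 85; 102 = 1·85 + 17; 85 = 5·17 + 0 → gcd = 17
lcm = 493·595/gcd = 293335/17 = 17255

17255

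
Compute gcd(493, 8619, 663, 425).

493 = 17 · 29; 8619 = 3 · 13² · 17; 663 = 3 · 13 · 17; 425 = 5² · 17
gcd takes min exponent of each prime: 17 = 17

17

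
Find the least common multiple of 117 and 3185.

117 = 3² · 13; 3185 = 5 · 7² · 13
max exponents: 3² · 5 · 7² · 13 = 28665

28665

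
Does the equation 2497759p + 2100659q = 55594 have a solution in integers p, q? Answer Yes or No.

By Bézout, 2497759p + 2100659q = 55594 has integer solutions iff gcd(2497759, 2100659) | 55594.
Euclid: 2497759 = 1·2100659 + 397100; 2100659 = 5·397100 + 115159; 397100 = 3·115159 + 51623; 115159 = 2·51623 + 11913; 51623 = 4·11913 + 3971; 11913 = 3·3971 + 0. gcd = 3971; 55594 mod 3971 = 0. Yes.

Yes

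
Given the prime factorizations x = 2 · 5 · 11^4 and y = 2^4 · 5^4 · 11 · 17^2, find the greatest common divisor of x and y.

min exponent per shared prime: 2 · 5 · 11 = 110

110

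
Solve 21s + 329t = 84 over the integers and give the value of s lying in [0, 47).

4

gcd(21, 329) = 7 (Euclid: 329 = 15·21 + 14; 21 = 1·14 + 7; 14 = 2·7 + 0), and 7 | 84.
Extended Euclid: 21·(16) + 329·(-1) = 7. Scale by 12: s₀ = 192.
General solution s = s₀ + 47k; reducing mod 47 gives s = 4 (and t = 0).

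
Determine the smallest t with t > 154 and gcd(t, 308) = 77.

231

Multiples of 77 above 154: 77·3, 77·4, … . Need the cofactor coprime to 308/77 = 4.
Checking s = 3, 4, … the first with gcd(s, 4) = 1 is s = 3, giving 231.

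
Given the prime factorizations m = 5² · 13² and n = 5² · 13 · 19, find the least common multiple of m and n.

80275

max exponent per prime: 5² · 13² · 19 = 80275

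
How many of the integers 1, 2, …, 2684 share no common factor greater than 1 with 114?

848

Prime factors of 114: 2, 3, 19. Count integers ≤ 2684 divisible by none of them.
By inclusion–exclusion: 2684 − ⌊2684/2⌋ − ⌊2684/3⌋ − ⌊2684/19⌋ + ⌊2684/6⌋ + ⌊2684/38⌋ + ⌊2684/57⌋ − ⌊2684/114⌋ = 848.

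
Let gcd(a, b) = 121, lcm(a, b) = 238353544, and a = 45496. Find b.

a·b = gcd·lcm = 121·238353544 = 28840778824, so b = 28840778824/45496 = 633919.

633919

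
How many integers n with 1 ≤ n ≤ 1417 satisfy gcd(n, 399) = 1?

399 = 3·7·19. Inclusion–exclusion on these primes:
1417 − ⌊1417/3⌋ − ⌊1417/7⌋ − ⌊1417/19⌋ + ⌊1417/21⌋ + ⌊1417/57⌋ + ⌊1417/133⌋ − ⌊1417/399⌋ = 767

767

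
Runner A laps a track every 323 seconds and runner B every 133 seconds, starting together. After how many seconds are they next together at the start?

323 = 17 · 19; 133 = 7 · 19
max exponents: 7 · 17 · 19 = 2261

2261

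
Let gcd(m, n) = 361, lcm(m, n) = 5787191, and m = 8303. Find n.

251617

Using mn = gcd(m,n)·lcm(m,n) = 361·5787191 = 2089175951, we get n = 2089175951/8303 = 251617.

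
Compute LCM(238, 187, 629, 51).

290598

238 = 2 · 7 · 17; 187 = 11 · 17; 629 = 17 · 37; 51 = 3 · 17
lcm takes max exponent of each prime: 2 · 3 · 7 · 11 · 17 · 37 = 290598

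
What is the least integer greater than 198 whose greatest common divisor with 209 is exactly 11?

220

gcd(m, 209) = 11 forces 11 | m; write m = 11s. Then gcd(11s, 11·19) = 11·gcd(s, 19), so need gcd(s, 19) = 1.
11s > 198 gives s ≥ 19. The least s ≥ 19 coprime to 19 is 20, so m = 11·20 = 220.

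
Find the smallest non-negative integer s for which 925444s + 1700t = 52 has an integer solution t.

gcd(925444, 1700) = 4 (Euclid: 925444 = 544·1700 + 644; 1700 = 2·644 + 412; 644 = 1·412 + 232; 412 = 1·232 + 180; 232 = 1·180 + 52; 180 = 3·52 + 24; 52 = 2·24 + 4; 24 = 6·4 + 0), and 4 | 52.
Extended Euclid: 925444·(66) + 1700·(-35929) = 4. Scale by 13: s₀ = 858.
General solution s = s₀ + 425k; reducing mod 425 gives s = 8 (and t = -4355).

8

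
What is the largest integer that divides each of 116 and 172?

4

Euclid: 172 = 1·116 + 56; 116 = 2·56 + 4; 56 = 14·4 + 0. Last nonzero remainder: 4.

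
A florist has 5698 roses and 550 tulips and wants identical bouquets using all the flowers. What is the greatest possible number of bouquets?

22

Euclid: 5698 = 10·550 + 198; 550 = 2·198 + 154; 198 = 1·154 + 44; 154 = 3·44 + 22; 44 = 2·22 + 0. Last nonzero remainder: 22.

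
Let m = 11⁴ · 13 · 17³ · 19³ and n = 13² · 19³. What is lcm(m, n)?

83380599287843

max exponent per prime: 11⁴ · 13² · 17³ · 19³ = 83380599287843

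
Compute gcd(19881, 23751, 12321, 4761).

9

gcd(19881, 23751): 23751 = 1·19881 + 3870; 19881 = 5·3870 + 531; 3870 = 7·531 + 153; 531 = 3·153 + 72; 153 = 2·72 + 9; 72 = 8·9 + 0 → 9
gcd(9, 12321): 12321 = 1369·9 + 0 → 9
gcd(9, 4761): 4761 = 529·9 + 0 → 9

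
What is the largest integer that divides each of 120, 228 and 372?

gcd(120, 228): 228 = 1·120 + 108; 120 = 1·108 + 12; 108 = 9·12 + 0 → 12
gcd(12, 372): 372 = 31·12 + 0 → 12

12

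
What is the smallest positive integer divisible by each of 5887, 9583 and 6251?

7196957579

5887 = 7 · 29²; 9583 = 7 · 37²; 6251 = 7 · 19 · 47
lcm takes max exponent of each prime: 7 · 19 · 29² · 37² · 47 = 7196957579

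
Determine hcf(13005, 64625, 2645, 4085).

5

13005 = 3² · 5 · 17²; 64625 = 5³ · 11 · 47; 2645 = 5 · 23²; 4085 = 5 · 19 · 43
gcd takes min exponent of each prime: 5 = 5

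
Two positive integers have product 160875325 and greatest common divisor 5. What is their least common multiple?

For any two positive integers, gcd × lcm equals their product. Hence lcm = 160875325 / 5 = 32175065.

32175065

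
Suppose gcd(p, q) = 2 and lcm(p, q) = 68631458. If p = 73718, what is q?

Using pq = gcd(p,q)·lcm(p,q) = 2·68631458 = 137262916, we get q = 137262916/73718 = 1862.

1862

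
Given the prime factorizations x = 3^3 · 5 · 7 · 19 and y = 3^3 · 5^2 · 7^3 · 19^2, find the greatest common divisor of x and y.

17955

min exponent per shared prime: 3^3 · 5 · 7 · 19 = 17955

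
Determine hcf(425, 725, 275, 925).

gcd(425, 725): 725 = 1·425 + 300; 425 = 1·300 + 125; 300 = 2·125 + 50; 125 = 2·50 + 25; 50 = 2·25 + 0 → 25
gcd(25, 275): 275 = 11·25 + 0 → 25
gcd(25, 925): 925 = 37·25 + 0 → 25

25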